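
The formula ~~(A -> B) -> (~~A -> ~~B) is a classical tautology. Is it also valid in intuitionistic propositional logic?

Yes

This is the distribution of double negation over implication, which is intuitionistically derivable.
Assume ~~(A -> B) and ~~A; suppose ~B. Then A -> B would give ~A (by contraposition), contradicting ~~A; so ~(A -> B), contradicting ~~(A -> B). Hence ~~B.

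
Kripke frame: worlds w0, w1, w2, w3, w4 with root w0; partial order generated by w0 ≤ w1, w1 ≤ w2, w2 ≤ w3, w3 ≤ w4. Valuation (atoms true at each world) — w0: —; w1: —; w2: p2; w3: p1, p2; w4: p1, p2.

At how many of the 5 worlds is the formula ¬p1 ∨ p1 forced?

2

w0: does not force it — w0 ⊮ ¬p1 ∨ p1: neither disjunct is forced at w0.
w1: does not force it.
w2: does not force it.
w3: forces it.
w4: forces it.
Worlds forcing the formula: {w3, w4}.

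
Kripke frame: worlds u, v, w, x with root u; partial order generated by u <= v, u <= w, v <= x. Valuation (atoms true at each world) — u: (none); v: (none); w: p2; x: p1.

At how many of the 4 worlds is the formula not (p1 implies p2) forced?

2

u: does not force it — u does not force not (p1 implies p2) since w is accessible from u and w forces p1 implies p2.
v: forces it.
w: does not force it — w does not force not (p1 implies p2) since w is accessible from w and w forces p1 implies p2.
x: forces it.
Worlds forcing the formula: {v, x}.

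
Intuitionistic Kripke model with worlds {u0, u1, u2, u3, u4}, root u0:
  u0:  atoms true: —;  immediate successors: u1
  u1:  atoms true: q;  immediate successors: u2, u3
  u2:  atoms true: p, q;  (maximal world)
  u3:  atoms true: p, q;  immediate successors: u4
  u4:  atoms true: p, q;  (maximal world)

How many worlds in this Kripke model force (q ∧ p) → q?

5

u0: forces it.
u1: forces it.
u2: forces it.
u3: forces it.
u4: forces it.
Worlds forcing the formula: {u0, u1, u2, u3, u4}.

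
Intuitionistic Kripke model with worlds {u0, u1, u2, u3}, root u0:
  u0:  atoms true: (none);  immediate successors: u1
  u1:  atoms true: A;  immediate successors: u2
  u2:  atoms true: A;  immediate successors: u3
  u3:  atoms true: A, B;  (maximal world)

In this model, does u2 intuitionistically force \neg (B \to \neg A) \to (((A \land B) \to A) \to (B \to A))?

u2 \Vdash \neg (B \to \neg A) \to (((A \land B) \to A) \to (B \to A)): every world accessible from u2 that forces \neg (B \to \neg A) (namely u2, u3) also forces ((A \land B) \to A) \to (B \to A).

Yes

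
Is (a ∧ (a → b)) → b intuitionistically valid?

This is modus ponens in implicational form, which is intuitionistically derivable.
If a world forces a and a → b, then applying the implication at that world (which is accessible from itself) gives b.

Yes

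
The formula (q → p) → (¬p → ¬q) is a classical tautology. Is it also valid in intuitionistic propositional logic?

This is the forward direction of contraposition, which is intuitionistically derivable.
Assume q → p and ¬p. If q held then p would follow, contradicting ¬p; so ¬q.

Yes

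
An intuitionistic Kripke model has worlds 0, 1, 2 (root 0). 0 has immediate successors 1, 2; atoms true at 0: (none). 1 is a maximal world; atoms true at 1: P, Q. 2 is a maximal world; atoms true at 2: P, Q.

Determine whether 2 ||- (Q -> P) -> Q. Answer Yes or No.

Yes

2 ||- (Q -> P) -> Q: every world accessible from 2 that forces Q -> P (namely 2) also forces Q.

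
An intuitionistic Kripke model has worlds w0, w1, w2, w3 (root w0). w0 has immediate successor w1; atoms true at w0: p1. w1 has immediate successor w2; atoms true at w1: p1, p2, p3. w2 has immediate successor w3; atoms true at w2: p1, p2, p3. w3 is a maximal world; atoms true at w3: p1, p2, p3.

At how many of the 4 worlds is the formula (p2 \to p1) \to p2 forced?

3

w0: does not force it — w0 \nVdash (p2 \to p1) \to p2: already at w0 itself, w0 \Vdash p2 \to p1 but w0 \nVdash p2.
w1: forces it.
w2: forces it.
w3: forces it.
Worlds forcing the formula: {w1, w2, w3}.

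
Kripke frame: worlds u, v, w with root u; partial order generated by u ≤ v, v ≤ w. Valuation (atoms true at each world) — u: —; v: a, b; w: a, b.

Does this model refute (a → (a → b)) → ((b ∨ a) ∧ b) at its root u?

u ⊮ (a → (a → b)) → ((b ∨ a) ∧ b): already at u itself, u ⊩ a → (a → b) but u ⊮ (b ∨ a) ∧ b.
u ⊮ (b ∨ a) ∧ b since u fails b ∨ a.
So the root u does not force (a → (a → b)) → ((b ∨ a) ∧ b); the model is a countermodel.

Yes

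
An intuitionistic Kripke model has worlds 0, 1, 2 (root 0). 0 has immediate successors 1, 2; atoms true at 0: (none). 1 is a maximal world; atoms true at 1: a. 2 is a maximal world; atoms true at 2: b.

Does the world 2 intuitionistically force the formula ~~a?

No

2 ||-/- ~~a since 2 is accessible from 2 and 2 ||- ~a.
2 ||- ~a: no world accessible from 2 forces a.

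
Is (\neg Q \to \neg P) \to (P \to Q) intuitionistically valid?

No

This is the converse of contraposition, which is not intuitionistically valid.
A Kripke countermodel: worlds u0, u1; order generated by u0 \le u1; atoms true at each world — u0:{P}; u1:{P,Q}.
u0 \nVdash (\neg Q \to \neg P) \to (P \to Q): already at u0 itself, u0 \Vdash \neg Q \to \neg P but u0 \nVdash P \to Q.
u0 \nVdash P \to Q: already at u0 itself, u0 \Vdash P but u0 \nVdash Q.
u0 lacks atom Q, so u0 \nVdash Q.
So the root u0 does not force the formula.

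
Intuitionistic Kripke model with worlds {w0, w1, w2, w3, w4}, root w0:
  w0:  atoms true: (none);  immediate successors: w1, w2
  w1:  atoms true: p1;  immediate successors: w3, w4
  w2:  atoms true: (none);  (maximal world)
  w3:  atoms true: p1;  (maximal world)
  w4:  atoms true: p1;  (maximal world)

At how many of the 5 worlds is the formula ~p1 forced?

1

w0: does not force it — w0 ||-/- ~p1 since w1 is accessible from w0 and w1 ||- p1.
w1: does not force it — w1 ||-/- ~p1 since w1 is accessible from w1 and w1 ||- p1.
w2: forces it.
w3: does not force it.
w4: does not force it.
Worlds forcing the formula: {w2}.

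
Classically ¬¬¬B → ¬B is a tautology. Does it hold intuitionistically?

This is triple-negation reduction, which is intuitionistically derivable.
Assume ¬¬¬B and suppose B. Then ¬¬B (double-negation introduction), contradicting ¬¬¬B. So ¬B.

Yes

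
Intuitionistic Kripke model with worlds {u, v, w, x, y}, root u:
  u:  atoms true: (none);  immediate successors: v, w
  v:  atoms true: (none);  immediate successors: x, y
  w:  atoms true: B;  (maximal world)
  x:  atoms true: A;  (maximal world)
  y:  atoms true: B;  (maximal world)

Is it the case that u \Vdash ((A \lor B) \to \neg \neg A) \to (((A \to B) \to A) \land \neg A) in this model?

u \nVdash ((A \lor B) \to \neg \neg A) \to (((A \to B) \to A) \land \neg A): at the accessible world x, x \Vdash (A \lor B) \to \neg \neg A but x \nVdash ((A \to B) \to A) \land \neg A.
x \nVdash ((A \to B) \to A) \land \neg A since x fails \neg A.

No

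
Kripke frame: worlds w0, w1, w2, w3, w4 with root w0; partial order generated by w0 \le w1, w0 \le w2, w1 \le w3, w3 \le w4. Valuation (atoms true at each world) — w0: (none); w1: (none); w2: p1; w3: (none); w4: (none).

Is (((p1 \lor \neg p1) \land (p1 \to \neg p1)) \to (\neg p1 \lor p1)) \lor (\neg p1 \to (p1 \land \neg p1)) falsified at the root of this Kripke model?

No

w0 \Vdash (((p1 \lor \neg p1) \land (p1 \to \neg p1)) \to (\neg p1 \lor p1)) \lor (\neg p1 \to (p1 \land \neg p1)) via the disjunct ((p1 \lor \neg p1) \land (p1 \to \neg p1)) \to (\neg p1 \lor p1).
So the root w0 forces (((p1 \lor \neg p1) \land (p1 \to \neg p1)) \to (\neg p1 \lor p1)) \lor (\neg p1 \to (p1 \land \neg p1)); the model is not a countermodel.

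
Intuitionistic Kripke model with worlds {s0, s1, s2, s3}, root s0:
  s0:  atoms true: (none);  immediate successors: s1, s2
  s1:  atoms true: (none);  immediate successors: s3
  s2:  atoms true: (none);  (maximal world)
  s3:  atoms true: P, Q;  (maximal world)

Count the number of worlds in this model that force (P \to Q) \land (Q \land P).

1

s0: does not force it — s0 \nVdash (P \to Q) \land (Q \land P) since s0 fails Q \land P.
s1: does not force it — s1 \nVdash (P \to Q) \land (Q \land P) since s1 fails Q \land P.
s2: does not force it.
s3: forces it.
Worlds forcing the formula: {s3}.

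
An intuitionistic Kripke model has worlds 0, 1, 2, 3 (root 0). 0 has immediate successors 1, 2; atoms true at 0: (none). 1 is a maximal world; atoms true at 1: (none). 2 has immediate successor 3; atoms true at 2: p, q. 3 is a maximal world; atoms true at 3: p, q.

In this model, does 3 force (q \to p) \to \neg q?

No

3 \nVdash (q \to p) \to \neg q: already at 3 itself, 3 \Vdash q \to p but 3 \nVdash \neg q.
3 \nVdash \neg q since 3 is accessible from 3 and 3 \Vdash q.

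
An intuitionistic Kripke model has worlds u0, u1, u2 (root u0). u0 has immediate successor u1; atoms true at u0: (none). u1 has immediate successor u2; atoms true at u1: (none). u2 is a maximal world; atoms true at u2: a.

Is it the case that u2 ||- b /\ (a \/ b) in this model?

No

u2 ||-/- b /\ (a \/ b) since u2 fails b.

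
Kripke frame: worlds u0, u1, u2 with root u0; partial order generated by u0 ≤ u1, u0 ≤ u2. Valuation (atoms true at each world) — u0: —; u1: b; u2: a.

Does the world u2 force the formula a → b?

u2 ⊮ a → b: already at u2 itself, u2 ⊩ a but u2 ⊮ b.
u2 lacks atom b, so u2 ⊮ b.

No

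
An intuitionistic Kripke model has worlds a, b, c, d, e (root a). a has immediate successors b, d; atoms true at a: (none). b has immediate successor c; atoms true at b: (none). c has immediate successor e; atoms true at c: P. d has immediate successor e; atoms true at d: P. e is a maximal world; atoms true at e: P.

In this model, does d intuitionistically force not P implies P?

d forces not P implies P vacuously: no world accessible from d forces the antecedent not P.

Yes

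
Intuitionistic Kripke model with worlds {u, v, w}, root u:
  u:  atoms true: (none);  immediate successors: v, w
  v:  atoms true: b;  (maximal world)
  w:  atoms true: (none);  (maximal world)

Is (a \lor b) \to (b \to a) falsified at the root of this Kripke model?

u \nVdash (a \lor b) \to (b \to a): at the accessible world v, v \Vdash a \lor b but v \nVdash b \to a.
v \nVdash b \to a: already at v itself, v \Vdash b but v \nVdash a.
v lacks atom a, so v \nVdash a.
So the root u does not force (a \lor b) \to (b \to a); the model is a countermodel.

Yes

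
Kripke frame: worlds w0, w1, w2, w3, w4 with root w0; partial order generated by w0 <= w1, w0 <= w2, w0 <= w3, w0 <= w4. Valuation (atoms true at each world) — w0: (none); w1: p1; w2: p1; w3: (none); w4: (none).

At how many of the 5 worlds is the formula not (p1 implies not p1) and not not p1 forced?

2

w0: does not force it — w0 does not force not (p1 implies not p1) and not not p1 since w0 fails not (p1 implies not p1).
w1: forces it.
w2: forces it.
w3: does not force it.
w4: does not force it.
Worlds forcing the formula: {w1, w2}.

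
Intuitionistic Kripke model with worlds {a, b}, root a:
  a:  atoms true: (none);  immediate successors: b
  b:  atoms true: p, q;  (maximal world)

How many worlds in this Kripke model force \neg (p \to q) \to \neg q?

2

a: forces it.
b: forces it.
Worlds forcing the formula: {a, b}.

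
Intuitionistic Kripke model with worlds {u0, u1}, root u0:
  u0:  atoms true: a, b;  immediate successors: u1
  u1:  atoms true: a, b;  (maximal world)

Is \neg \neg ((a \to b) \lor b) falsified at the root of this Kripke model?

u0 \Vdash \neg \neg ((a \to b) \lor b): no world accessible from u0 forces \neg ((a \to b) \lor b).
So the root u0 forces \neg \neg ((a \to b) \lor b); the model is not a countermodel.

No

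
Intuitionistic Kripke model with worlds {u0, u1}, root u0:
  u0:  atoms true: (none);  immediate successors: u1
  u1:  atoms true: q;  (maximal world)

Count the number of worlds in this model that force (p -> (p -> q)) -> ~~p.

0

u0: does not force it — u0 ||-/- (p -> (p -> q)) -> ~~p: already at u0 itself, u0 ||- p -> (p -> q) but u0 ||-/- ~~p.
u1: does not force it — u1 ||-/- (p -> (p -> q)) -> ~~p: already at u1 itself, u1 ||- p -> (p -> q) but u1 ||-/- ~~p.
Worlds forcing the formula: { }.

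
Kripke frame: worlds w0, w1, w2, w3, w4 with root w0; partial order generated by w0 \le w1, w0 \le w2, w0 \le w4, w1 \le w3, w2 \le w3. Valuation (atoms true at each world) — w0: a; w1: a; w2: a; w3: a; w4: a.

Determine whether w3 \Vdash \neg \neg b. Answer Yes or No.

w3 \nVdash \neg \neg b since w3 is accessible from w3 and w3 \Vdash \neg b.
w3 \Vdash \neg b: no world accessible from w3 forces b.

No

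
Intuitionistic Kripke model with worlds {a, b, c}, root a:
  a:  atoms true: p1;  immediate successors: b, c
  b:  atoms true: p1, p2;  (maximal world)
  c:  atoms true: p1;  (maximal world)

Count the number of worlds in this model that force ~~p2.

a: does not force it — a ||-/- ~~p2 since c is accessible from a and c ||- ~p2.
b: forces it.
c: does not force it — c ||-/- ~~p2 since c is accessible from c and c ||- ~p2.
Worlds forcing the formula: {b}.

1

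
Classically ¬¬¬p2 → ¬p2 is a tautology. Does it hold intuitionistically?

This is triple-negation reduction, which is intuitionistically derivable.
Assume ¬¬¬p2 and suppose p2. Then ¬¬p2 (double-negation introduction), contradicting ¬¬¬p2. So ¬p2.

Yes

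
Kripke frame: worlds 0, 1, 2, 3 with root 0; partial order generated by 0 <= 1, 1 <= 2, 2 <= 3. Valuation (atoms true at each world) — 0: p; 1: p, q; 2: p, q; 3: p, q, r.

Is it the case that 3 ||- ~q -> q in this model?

Yes

3 ||- ~q -> q vacuously: no world accessible from 3 forces the antecedent ~q.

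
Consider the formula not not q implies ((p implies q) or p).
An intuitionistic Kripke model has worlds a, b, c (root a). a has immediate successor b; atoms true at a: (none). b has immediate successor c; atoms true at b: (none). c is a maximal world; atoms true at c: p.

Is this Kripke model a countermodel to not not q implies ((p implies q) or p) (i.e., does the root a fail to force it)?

No

a forces not not q implies ((p implies q) or p) vacuously: no world accessible from a forces the antecedent not not q.
So the root a forces not not q implies ((p implies q) or p); the model is not a countermodel.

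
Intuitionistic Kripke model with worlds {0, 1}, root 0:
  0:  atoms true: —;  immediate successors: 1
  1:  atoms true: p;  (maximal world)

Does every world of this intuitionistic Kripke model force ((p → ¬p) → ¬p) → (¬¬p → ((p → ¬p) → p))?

Yes

0 ⊩ ((p → ¬p) → ¬p) → (¬¬p → ((p → ¬p) → p)): every world accessible from 0 that forces (p → ¬p) → ¬p (namely 0, 1) also forces ¬¬p → ((p → ¬p) → p).
Since the root 0 forces ((p → ¬p) → ¬p) → (¬¬p → ((p → ¬p) → p)) and forcing is persistent (monotone upward), every world forces it.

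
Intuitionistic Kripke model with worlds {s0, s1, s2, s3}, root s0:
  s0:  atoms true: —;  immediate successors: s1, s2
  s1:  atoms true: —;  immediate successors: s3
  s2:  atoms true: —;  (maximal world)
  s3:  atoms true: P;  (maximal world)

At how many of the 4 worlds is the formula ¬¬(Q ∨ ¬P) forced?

s0: does not force it — s0 ⊮ ¬¬(Q ∨ ¬P) since s1 is accessible from s0 and s1 ⊩ ¬(Q ∨ ¬P).
s1: does not force it — s1 ⊮ ¬¬(Q ∨ ¬P) since s1 is accessible from s1 and s1 ⊩ ¬(Q ∨ ¬P).
s2: forces it.
s3: does not force it.
Worlds forcing the formula: {s2}.

1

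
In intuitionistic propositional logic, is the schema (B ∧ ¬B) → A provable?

This is an instance of ex falso quodlibet, which is intuitionistically derivable.
No world can force both B and ¬B, so the antecedent B ∧ ¬B is never forced and the implication holds vacuously at every world.

Yes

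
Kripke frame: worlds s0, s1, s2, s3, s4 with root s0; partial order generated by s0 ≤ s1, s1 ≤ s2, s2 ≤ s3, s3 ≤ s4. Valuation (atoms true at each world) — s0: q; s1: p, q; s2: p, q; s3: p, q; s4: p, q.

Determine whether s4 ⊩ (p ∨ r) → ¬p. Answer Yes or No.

No

s4 ⊮ (p ∨ r) → ¬p: already at s4 itself, s4 ⊩ p ∨ r but s4 ⊮ ¬p.
s4 ⊮ ¬p since s4 is accessible from s4 and s4 ⊩ p.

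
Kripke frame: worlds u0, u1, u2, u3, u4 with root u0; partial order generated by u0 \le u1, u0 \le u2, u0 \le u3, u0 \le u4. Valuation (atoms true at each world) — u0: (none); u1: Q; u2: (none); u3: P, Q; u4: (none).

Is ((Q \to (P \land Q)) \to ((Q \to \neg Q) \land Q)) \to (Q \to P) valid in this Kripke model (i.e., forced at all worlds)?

No

Not every world: u0 \nVdash ((Q \to (P \land Q)) \to ((Q \to \neg Q) \land Q)) \to (Q \to P).
u0 \nVdash ((Q \to (P \land Q)) \to ((Q \to \neg Q) \land Q)) \to (Q \to P): at the accessible world u1, u1 \Vdash (Q \to (P \land Q)) \to ((Q \to \neg Q) \land Q) but u1 \nVdash Q \to P.
u1 \nVdash Q \to P: already at u1 itself, u1 \Vdash Q but u1 \nVdash P.
u1 lacks atom P, so u1 \nVdash P.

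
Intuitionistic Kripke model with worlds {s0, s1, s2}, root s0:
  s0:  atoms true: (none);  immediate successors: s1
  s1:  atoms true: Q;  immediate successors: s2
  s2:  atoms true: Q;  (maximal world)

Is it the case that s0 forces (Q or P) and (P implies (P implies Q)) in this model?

s0 does not force (Q or P) and (P implies (P implies Q)) since s0 fails Q or P.

No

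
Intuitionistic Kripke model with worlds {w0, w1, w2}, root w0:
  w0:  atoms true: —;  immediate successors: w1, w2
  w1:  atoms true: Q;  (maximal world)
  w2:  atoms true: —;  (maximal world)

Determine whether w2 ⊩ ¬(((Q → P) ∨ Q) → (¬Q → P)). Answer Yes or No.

Yes

w2 ⊩ ¬(((Q → P) ∨ Q) → (¬Q → P)): no world accessible from w2 forces ((Q → P) ∨ Q) → (¬Q → P).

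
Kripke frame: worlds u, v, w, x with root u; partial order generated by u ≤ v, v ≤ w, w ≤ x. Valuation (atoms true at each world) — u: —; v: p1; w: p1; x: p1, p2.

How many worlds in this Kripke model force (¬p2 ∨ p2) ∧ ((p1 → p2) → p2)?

1

u: does not force it — u ⊮ (¬p2 ∨ p2) ∧ ((p1 → p2) → p2) since u fails ¬p2 ∨ p2.
v: does not force it — v ⊮ (¬p2 ∨ p2) ∧ ((p1 → p2) → p2) since v fails ¬p2 ∨ p2.
w: does not force it — w ⊮ (¬p2 ∨ p2) ∧ ((p1 → p2) → p2) since w fails ¬p2 ∨ p2.
x: forces it.
Worlds forcing the formula: {x}.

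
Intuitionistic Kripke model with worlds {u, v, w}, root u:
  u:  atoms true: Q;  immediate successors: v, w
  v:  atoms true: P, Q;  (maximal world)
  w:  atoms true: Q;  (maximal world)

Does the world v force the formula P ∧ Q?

Yes

v ⊩ P ∧ Q since v forces both conjuncts.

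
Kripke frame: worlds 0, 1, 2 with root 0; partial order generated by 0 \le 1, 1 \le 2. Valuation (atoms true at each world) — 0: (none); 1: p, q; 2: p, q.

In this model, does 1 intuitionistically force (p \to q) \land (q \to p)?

1 \Vdash (p \to q) \land (q \to p) since 1 forces both conjuncts.

Yes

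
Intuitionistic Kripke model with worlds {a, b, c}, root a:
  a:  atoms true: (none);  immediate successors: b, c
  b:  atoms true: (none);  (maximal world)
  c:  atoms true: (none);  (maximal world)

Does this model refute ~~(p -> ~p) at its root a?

a ||- ~~(p -> ~p): no world accessible from a forces ~(p -> ~p).
So the root a forces ~~(p -> ~p); the model is not a countermodel.

No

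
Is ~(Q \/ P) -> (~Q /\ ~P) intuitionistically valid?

This is a constructively valid De Morgan direction (negated disjunction to conjunction of negations), which is intuitionistically derivable.
From ~(Q \/ P): if Q held then Q \/ P would, contradiction — so ~Q; similarly ~P.

Yes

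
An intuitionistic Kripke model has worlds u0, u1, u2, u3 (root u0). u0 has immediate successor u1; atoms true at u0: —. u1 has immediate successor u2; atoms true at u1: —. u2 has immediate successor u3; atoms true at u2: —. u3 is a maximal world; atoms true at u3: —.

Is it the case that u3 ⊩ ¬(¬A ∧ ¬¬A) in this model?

u3 ⊩ ¬(¬A ∧ ¬¬A): no world accessible from u3 forces ¬A ∧ ¬¬A.

Yes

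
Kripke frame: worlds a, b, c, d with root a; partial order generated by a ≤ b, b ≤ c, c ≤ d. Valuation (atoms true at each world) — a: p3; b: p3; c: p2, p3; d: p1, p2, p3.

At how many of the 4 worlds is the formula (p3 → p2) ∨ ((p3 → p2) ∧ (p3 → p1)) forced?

2

a: does not force it — a ⊮ (p3 → p2) ∨ ((p3 → p2) ∧ (p3 → p1)): neither disjunct is forced at a.
b: does not force it — b ⊮ (p3 → p2) ∨ ((p3 → p2) ∧ (p3 → p1)): neither disjunct is forced at b.
c: forces it.
d: forces it.
Worlds forcing the formula: {c, d}.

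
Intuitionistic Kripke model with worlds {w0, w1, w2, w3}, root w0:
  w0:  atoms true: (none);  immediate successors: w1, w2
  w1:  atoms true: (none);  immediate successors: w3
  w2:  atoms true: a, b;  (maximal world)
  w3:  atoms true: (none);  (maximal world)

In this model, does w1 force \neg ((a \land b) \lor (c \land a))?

Yes

w1 \Vdash \neg ((a \land b) \lor (c \land a)): no world accessible from w1 forces (a \land b) \lor (c \land a).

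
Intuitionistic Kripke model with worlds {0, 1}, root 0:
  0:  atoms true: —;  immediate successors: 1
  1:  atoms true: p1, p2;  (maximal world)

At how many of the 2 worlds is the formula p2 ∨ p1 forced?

0: does not force it — 0 ⊮ p2 ∨ p1: neither disjunct is forced at 0.
1: forces it.
Worlds forcing the formula: {1}.

1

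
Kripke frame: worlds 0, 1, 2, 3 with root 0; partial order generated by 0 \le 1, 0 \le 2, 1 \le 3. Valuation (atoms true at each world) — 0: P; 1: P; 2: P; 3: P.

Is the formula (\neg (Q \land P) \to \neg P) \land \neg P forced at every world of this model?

Not every world: 0 \nVdash (\neg (Q \land P) \to \neg P) \land \neg P.
0 \nVdash (\neg (Q \land P) \to \neg P) \land \neg P since 0 fails \neg (Q \land P) \to \neg P.

No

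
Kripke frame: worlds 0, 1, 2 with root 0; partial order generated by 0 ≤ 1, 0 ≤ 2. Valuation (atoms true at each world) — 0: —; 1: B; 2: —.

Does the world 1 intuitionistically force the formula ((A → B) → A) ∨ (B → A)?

No

1 ⊮ ((A → B) → A) ∨ (B → A): neither disjunct is forced at 1.
1 ⊮ (A → B) → A: already at 1 itself, 1 ⊩ A → B but 1 ⊮ A.
1 lacks atom A, so 1 ⊮ A.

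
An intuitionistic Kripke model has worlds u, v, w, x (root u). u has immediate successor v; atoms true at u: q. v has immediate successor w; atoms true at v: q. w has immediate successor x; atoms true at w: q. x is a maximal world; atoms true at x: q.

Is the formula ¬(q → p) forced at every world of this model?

Yes

u ⊩ ¬(q → p): no world accessible from u forces q → p.
Since the root u forces ¬(q → p) and forcing is persistent (monotone upward), every world forces it.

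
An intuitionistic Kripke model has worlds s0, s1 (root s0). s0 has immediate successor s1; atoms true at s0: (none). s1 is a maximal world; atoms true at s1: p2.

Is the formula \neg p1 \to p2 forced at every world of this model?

Not every world: s0 \nVdash \neg p1 \to p2.
s0 \nVdash \neg p1 \to p2: already at s0 itself, s0 \Vdash \neg p1 but s0 \nVdash p2.
s0 lacks atom p2, so s0 \nVdash p2.

No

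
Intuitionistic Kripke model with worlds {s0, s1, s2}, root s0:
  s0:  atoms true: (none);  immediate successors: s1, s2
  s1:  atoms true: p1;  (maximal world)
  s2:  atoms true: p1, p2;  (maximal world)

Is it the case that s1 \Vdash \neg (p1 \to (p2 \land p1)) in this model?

Yes

s1 \Vdash \neg (p1 \to (p2 \land p1)): no world accessible from s1 forces p1 \to (p2 \land p1).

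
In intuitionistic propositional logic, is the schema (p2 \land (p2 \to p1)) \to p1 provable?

This is modus ponens in implicational form, which is intuitionistically derivable.
If a world forces p2 and p2 \to p1, then applying the implication at that world (which is accessible from itself) gives p1.

Yes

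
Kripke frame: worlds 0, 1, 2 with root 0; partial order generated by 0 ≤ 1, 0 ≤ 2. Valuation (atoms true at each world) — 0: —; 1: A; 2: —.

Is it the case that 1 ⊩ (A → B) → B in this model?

1 ⊩ (A → B) → B vacuously: no world accessible from 1 forces the antecedent A → B.

Yes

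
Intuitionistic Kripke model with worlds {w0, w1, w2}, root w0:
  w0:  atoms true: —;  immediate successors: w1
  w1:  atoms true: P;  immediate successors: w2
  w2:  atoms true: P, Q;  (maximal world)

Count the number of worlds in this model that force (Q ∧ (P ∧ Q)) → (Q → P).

3

w0: forces it.
w1: forces it.
w2: forces it.
Worlds forcing the formula: {w0, w1, w2}.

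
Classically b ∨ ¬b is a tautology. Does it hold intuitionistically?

No

This is the law of excluded middle, which is not intuitionistically valid.
A Kripke countermodel: worlds u, v; order generated by u ≤ v; atoms true at each world — u:{}; v:{b}.
u ⊮ b ∨ ¬b: neither disjunct is forced at u.
u lacks atom b, so u ⊮ b.
So the root u does not force the formula.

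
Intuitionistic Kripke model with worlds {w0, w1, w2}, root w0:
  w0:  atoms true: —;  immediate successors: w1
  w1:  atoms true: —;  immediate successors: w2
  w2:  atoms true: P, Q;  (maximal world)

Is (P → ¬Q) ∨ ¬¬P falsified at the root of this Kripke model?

w0 ⊩ (P → ¬Q) ∨ ¬¬P via the disjunct ¬¬P.
So the root w0 forces (P → ¬Q) ∨ ¬¬P; the model is not a countermodel.

No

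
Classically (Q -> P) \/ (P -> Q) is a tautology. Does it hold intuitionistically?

This is the Gödel–Dummett linearity axiom, which is not intuitionistically valid.
A Kripke countermodel: worlds s0, s1, s2; order generated by s0 <= s1, s0 <= s2; atoms true at each world — s0:{}; s1:{Q}; s2:{P}.
s0 ||-/- (Q -> P) \/ (P -> Q): neither disjunct is forced at s0.
s0 ||-/- Q -> P: at the accessible world s1, s1 ||- Q but s1 ||-/- P.
s1 lacks atom P, so s1 ||-/- P.
So the root s0 does not force the formula.

No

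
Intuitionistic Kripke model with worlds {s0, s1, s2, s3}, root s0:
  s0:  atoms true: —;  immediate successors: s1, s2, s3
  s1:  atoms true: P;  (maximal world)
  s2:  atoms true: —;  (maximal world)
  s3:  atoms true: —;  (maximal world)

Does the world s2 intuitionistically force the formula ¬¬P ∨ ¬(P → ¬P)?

s2 ⊮ ¬¬P ∨ ¬(P → ¬P): neither disjunct is forced at s2.
s2 ⊮ ¬¬P since s2 is accessible from s2 and s2 ⊩ ¬P.
s2 ⊩ ¬P: no world accessible from s2 forces P.

No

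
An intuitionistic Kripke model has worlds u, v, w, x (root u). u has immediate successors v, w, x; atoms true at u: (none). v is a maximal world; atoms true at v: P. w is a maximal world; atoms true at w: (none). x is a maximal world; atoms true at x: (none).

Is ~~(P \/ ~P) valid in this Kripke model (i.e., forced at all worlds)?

u ||- ~~(P \/ ~P): no world accessible from u forces ~(P \/ ~P).
Since the root u forces ~~(P \/ ~P) and forcing is persistent (monotone upward), every world forces it.

Yes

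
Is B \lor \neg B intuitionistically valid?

No

This is the law of excluded middle, which is not intuitionistically valid.
A Kripke countermodel: worlds u0, u1; order generated by u0 \le u1; atoms true at each world — u0:{}; u1:{B}.
u0 \nVdash B \lor \neg B: neither disjunct is forced at u0.
u0 lacks atom B, so u0 \nVdash B.
So the root u0 does not force the formula.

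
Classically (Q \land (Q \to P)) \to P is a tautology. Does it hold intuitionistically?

This is modus ponens in implicational form, which is intuitionistically derivable.
If a world forces Q and Q \to P, then applying the implication at that world (which is accessible from itself) gives P.

Yes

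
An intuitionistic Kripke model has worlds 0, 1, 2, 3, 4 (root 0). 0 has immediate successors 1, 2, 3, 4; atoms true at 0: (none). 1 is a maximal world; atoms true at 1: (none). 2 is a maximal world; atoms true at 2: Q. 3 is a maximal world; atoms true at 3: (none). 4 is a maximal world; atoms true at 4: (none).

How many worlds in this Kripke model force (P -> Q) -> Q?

0: does not force it — 0 ||-/- (P -> Q) -> Q: already at 0 itself, 0 ||- P -> Q but 0 ||-/- Q.
1: does not force it.
2: forces it.
3: does not force it.
4: does not force it.
Worlds forcing the formula: {2}.

1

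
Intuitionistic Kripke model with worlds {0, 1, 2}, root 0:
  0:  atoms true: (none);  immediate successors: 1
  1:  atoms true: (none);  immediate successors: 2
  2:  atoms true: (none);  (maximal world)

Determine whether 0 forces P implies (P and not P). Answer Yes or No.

0 forces P implies (P and not P) vacuously: no world accessible from 0 forces the antecedent P.

Yes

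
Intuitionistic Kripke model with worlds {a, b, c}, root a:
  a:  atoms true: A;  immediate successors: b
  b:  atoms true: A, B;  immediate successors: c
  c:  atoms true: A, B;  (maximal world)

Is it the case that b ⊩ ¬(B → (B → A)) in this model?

No

b ⊮ ¬(B → (B → A)) since b is accessible from b and b ⊩ B → (B → A).
b ⊩ B → (B → A): every world accessible from b that forces B (namely b, c) also forces B → A.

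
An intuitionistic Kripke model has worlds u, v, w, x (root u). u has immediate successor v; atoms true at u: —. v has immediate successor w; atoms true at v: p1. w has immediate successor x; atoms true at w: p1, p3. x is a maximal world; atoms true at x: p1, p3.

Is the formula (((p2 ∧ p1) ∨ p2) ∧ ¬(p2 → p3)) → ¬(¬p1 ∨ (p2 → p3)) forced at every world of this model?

Yes

u ⊩ (((p2 ∧ p1) ∨ p2) ∧ ¬(p2 → p3)) → ¬(¬p1 ∨ (p2 → p3)) vacuously: no world accessible from u forces the antecedent ((p2 ∧ p1) ∨ p2) ∧ ¬(p2 → p3).
Since the root u forces (((p2 ∧ p1) ∨ p2) ∧ ¬(p2 → p3)) → ¬(¬p1 ∨ (p2 → p3)) and forcing is persistent (monotone upward), every world forces it.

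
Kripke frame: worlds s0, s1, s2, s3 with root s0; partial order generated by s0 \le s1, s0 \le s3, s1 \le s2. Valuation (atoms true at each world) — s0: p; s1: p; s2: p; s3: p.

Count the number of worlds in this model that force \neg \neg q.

s0: does not force it — s0 \nVdash \neg \neg q since s0 is accessible from s0 and s0 \Vdash \neg q.
s1: does not force it.
s2: does not force it.
s3: does not force it.
Worlds forcing the formula: { }.

0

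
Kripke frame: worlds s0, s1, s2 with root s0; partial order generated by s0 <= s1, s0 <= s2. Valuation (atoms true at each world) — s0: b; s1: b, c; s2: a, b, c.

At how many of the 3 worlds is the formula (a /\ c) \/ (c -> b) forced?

s0: forces it.
s1: forces it.
s2: forces it.
Worlds forcing the formula: {s0, s1, s2}.

3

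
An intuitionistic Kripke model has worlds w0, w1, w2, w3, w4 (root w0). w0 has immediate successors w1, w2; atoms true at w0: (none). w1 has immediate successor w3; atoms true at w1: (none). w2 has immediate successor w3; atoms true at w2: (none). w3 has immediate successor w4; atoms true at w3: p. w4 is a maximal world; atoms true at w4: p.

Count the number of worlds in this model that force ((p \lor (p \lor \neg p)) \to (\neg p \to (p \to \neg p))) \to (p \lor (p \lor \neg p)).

w0: does not force it — w0 \nVdash ((p \lor (p \lor \neg p)) \to (\neg p \to (p \to \neg p))) \to (p \lor (p \lor \neg p)): already at w0 itself, w0 \Vdash (p \lor (p \lor \neg p)) \to (\neg p \to (p \to \neg p)) but w0 \nVdash p \lor (p \lor \neg p).
w1: does not force it.
w2: does not force it.
w3: forces it.
w4: forces it.
Worlds forcing the formula: {w3, w4}.

2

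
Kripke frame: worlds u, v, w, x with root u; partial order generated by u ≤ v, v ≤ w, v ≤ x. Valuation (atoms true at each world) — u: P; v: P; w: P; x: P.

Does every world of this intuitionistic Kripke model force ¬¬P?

u ⊩ ¬¬P: no world accessible from u forces ¬P.
Since the root u forces ¬¬P and forcing is persistent (monotone upward), every world forces it.

Yes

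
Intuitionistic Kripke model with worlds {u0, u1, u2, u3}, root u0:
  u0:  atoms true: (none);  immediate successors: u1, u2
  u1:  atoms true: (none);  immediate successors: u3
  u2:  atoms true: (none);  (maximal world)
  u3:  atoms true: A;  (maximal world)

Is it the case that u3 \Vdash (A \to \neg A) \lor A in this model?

u3 \Vdash (A \to \neg A) \lor A via the disjunct A.

Yes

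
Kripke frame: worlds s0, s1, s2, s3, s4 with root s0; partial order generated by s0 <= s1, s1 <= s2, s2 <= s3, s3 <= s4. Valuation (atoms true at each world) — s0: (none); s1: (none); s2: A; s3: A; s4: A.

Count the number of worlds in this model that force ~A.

s0: does not force it — s0 ||-/- ~A since s2 is accessible from s0 and s2 ||- A.
s1: does not force it — s1 ||-/- ~A since s2 is accessible from s1 and s2 ||- A.
s2: does not force it — s2 ||-/- ~A since s2 is accessible from s2 and s2 ||- A.
s3: does not force it.
s4: does not force it.
Worlds forcing the formula: { }.

0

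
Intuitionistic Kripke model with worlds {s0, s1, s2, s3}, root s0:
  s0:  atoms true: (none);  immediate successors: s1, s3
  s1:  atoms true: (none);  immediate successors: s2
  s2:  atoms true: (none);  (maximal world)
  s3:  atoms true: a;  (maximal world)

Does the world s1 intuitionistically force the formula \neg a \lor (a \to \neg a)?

Yes

s1 \Vdash \neg a \lor (a \to \neg a) via the disjunct \neg a.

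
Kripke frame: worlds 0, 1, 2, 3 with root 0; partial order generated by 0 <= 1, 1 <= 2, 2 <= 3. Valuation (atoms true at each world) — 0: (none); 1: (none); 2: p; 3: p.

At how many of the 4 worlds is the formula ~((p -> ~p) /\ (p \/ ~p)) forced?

4

0: forces it.
1: forces it.
2: forces it.
3: forces it.
Worlds forcing the formula: {0, 1, 2, 3}.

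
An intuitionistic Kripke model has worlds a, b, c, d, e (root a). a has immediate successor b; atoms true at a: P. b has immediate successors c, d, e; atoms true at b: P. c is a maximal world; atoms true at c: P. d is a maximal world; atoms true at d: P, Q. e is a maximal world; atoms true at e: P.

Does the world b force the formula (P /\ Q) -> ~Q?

b ||-/- (P /\ Q) -> ~Q: at the accessible world d, d ||- P /\ Q but d ||-/- ~Q.
d ||-/- ~Q since d is accessible from d and d ||- Q.

No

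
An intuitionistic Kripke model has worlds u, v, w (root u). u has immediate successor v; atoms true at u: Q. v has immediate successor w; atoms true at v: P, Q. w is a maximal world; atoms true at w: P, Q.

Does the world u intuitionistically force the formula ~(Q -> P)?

u ||-/- ~(Q -> P) since v is accessible from u and v ||- Q -> P.
v ||- Q -> P: every world accessible from v that forces Q (namely v, w) also forces P.

No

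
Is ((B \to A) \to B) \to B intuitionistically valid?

This is Peirce's law, which is not intuitionistically valid.
A Kripke countermodel: worlds w0, w1; order generated by w0 \le w1; atoms true at each world — w0:{}; w1:{B}.
w0 \nVdash ((B \to A) \to B) \to B: already at w0 itself, w0 \Vdash (B \to A) \to B but w0 \nVdash B.
w0 lacks atom B, so w0 \nVdash B.
So the root w0 does not force the formula.

No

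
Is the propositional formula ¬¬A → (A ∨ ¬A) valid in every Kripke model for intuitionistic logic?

No

This is a variant of double-negation elimination (deriving excluded middle from double negation), which is not intuitionistically valid.
A Kripke countermodel: worlds a, b; order generated by a ≤ b; atoms true at each world — a:{}; b:{A}.
a ⊮ ¬¬A → (A ∨ ¬A): already at a itself, a ⊩ ¬¬A but a ⊮ A ∨ ¬A.
a ⊮ A ∨ ¬A: neither disjunct is forced at a.
a lacks atom A, so a ⊮ A.
So the root a does not force the formula.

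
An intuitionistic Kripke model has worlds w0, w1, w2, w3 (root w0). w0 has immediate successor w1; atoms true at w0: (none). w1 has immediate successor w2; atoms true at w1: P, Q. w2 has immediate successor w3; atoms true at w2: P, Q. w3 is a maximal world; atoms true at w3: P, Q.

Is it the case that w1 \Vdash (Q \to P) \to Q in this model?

Yes

w1 \Vdash (Q \to P) \to Q: every world accessible from w1 that forces Q \to P (namely w1, w2, w3) also forces Q.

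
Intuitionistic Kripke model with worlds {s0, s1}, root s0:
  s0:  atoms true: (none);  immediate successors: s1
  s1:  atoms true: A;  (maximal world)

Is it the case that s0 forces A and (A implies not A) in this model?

No

s0 does not force A and (A implies not A) since s0 fails A.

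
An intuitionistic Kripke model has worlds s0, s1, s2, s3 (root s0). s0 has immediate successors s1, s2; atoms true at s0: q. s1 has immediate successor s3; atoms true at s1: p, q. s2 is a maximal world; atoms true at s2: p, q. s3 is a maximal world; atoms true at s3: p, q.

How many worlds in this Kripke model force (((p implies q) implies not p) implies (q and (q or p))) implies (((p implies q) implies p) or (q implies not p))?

s0: does not force it — s0 does not force (((p implies q) implies not p) implies (q and (q or p))) implies (((p implies q) implies p) or (q implies not p)): already at s0 itself, s0 forces ((p implies q) implies not p) implies (q and (q or p)) but s0 does not force ((p implies q) implies p) or (q implies not p).
s1: forces it.
s2: forces it.
s3: forces it.
Worlds forcing the formula: {s1, s2, s3}.

3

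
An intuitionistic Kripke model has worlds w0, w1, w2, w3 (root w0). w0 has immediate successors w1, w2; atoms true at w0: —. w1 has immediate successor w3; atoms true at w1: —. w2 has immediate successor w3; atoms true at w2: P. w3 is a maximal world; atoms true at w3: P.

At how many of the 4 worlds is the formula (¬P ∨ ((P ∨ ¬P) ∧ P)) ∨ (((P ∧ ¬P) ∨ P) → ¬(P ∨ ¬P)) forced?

w0: does not force it — w0 ⊮ (¬P ∨ ((P ∨ ¬P) ∧ P)) ∨ (((P ∧ ¬P) ∨ P) → ¬(P ∨ ¬P)): neither disjunct is forced at w0.
w1: does not force it — w1 ⊮ (¬P ∨ ((P ∨ ¬P) ∧ P)) ∨ (((P ∧ ¬P) ∨ P) → ¬(P ∨ ¬P)): neither disjunct is forced at w1.
w2: forces it.
w3: forces it.
Worlds forcing the formula: {w2, w3}.

2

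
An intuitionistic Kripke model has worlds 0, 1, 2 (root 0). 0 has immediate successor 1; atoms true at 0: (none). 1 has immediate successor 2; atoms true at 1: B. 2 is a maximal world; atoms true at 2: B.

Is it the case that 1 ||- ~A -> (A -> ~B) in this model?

Yes

1 ||- ~A -> (A -> ~B): every world accessible from 1 that forces ~A (namely 1, 2) also forces A -> ~B.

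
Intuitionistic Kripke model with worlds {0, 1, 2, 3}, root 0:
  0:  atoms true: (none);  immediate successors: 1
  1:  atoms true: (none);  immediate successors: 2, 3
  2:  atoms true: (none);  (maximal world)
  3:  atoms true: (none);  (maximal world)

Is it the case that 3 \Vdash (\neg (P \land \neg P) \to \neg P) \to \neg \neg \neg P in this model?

3 \Vdash (\neg (P \land \neg P) \to \neg P) \to \neg \neg \neg P: every world accessible from 3 that forces \neg (P \land \neg P) \to \neg P (namely 3) also forces \neg \neg \neg P.

Yes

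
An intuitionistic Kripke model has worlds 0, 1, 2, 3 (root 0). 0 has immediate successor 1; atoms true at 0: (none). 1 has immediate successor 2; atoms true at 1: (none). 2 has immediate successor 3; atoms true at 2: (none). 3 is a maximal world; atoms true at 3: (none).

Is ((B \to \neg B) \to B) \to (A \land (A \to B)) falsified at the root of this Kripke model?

0 \Vdash ((B \to \neg B) \to B) \to (A \land (A \to B)) vacuously: no world accessible from 0 forces the antecedent (B \to \neg B) \to B.
So the root 0 forces ((B \to \neg B) \to B) \to (A \land (A \to B)); the model is not a countermodel.

No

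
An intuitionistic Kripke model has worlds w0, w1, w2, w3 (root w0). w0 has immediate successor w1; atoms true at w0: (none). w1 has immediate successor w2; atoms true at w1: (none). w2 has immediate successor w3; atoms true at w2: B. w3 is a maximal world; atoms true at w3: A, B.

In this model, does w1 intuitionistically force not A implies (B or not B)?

w1 forces not A implies (B or not B) vacuously: no world accessible from w1 forces the antecedent not A.

Yes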